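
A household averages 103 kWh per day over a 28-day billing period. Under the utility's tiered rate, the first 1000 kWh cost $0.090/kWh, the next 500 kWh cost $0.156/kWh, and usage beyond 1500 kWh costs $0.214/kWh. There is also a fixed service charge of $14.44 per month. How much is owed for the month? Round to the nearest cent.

Usage = 103 kWh/day × 28 days = 2884 kWh
First 1000 kWh × $0.090 = $90.00
Next 500 kWh × $0.156 = $78.00
Remaining 1384 kWh × $0.214 = $296.18
Energy charge = $464.18; + service $14.44 = $478.62

$478.62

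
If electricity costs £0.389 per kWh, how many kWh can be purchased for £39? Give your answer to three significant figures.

100 kWh

£39 / £0.389 per kWh = 100.3 kWh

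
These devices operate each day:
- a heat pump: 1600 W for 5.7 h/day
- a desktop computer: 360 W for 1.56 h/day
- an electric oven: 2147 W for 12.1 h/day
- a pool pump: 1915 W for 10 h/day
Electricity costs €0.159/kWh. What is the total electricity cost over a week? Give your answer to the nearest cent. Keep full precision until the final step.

heat pump: 1600 W × 5.7 h × 7 d = 63,840 Wh = 63.84 kWh
desktop computer: 360 W × 1.56 h × 7 d = 3,931 Wh = 3.931 kWh
electric oven: 2147 W × 12.1 h × 7 d = 181,851 Wh = 181.9 kWh
pool pump: 1915 W × 10 h × 7 d = 134,050 Wh = 134.1 kWh
Total energy = 63.84 + 3.931 + 181.9 + 134.1 = 383.7 kWh
Cost = 383.7 kWh × €0.159 = €61.00

€61.00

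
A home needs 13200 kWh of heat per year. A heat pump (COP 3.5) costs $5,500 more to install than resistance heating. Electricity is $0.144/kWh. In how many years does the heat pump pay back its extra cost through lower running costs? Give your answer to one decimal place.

4.1 years

Resistance: 13200 kWh × $0.144 = $1,900.80/yr
Heat pump: 13200 / 3.5 = 3771 kWh in → × $0.144 = $543.09/yr
Annual savings = $1,357.71
Payback = $5,500 / $1,357.71 = 4.05 years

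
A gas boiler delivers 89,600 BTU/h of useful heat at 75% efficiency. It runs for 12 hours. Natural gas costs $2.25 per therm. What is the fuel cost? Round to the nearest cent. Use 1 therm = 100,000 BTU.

Heat delivered = 89,600 BTU/h × 12 h = 1,075,200 BTU
Gas input = 1,075,200 / 0.75 = 1,433,600 BTU
= 1,433,600 / 100,000 = 14.34 therm
Cost = 14.34 × $2.25/therm = $32.26

$32.26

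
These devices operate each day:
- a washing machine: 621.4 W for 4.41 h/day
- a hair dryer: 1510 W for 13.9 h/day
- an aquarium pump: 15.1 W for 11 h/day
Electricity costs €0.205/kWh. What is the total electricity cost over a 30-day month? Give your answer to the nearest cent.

washing machine: 621.4 W × 4.41 h × 30 d = 82,211 Wh = 82.21 kWh
hair dryer: 1510 W × 13.9 h × 30 d = 629,670 Wh = 629.7 kWh
aquarium pump: 15.1 W × 11 h × 30 d = 4,983 Wh = 4.983 kWh
Total energy = 82.21 + 629.7 + 4.983 = 716.9 kWh
Cost = 716.9 kWh × €0.205 = €146.96

€146.96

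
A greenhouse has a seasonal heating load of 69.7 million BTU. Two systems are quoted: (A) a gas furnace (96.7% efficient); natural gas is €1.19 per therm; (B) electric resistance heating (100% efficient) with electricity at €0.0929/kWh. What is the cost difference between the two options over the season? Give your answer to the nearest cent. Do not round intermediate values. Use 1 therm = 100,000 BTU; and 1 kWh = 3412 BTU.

€1040.02

Heat load = 69.7 × 10⁶ BTU = 69,700,000 BTU
Gas: input = 69,700,000 / 0.967 = 72,078,594 BTU = 720.8 therm → 720.8 × €1.19 = €857.74
Electric: 69,700,000 BTU / 3412 = 20,430 kWh → × €0.0929 = €1,897.75
Difference = |€857.74 − €1,897.75| = €1,040.02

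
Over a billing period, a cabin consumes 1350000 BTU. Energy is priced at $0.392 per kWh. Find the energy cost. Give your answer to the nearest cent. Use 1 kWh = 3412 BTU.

1350000 BTU × (0.00029308 kWh/BTU) = 395.7 kWh
Cost = 395.7 kWh × $0.392/kWh = $155.10

$155.10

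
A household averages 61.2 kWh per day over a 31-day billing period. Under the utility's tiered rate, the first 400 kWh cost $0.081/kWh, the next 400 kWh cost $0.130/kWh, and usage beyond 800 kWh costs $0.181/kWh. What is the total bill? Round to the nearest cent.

Usage = 61.2 kWh/day × 31 days = 1897.2 kWh
First 400 kWh × $0.081 = $32.40
Next 400 kWh × $0.130 = $52.00
Remaining 1097.2 kWh × $0.181 = $198.59
Total = $282.99

$282.99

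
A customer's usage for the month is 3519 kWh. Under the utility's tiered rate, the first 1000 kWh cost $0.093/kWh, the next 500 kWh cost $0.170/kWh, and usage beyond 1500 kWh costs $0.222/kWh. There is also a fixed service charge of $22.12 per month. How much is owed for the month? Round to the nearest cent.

First 1000 kWh × $0.093 = $93.00
Next 500 kWh × $0.170 = $85.00
Remaining 2019 kWh × $0.222 = $448.22
Energy charge = $626.22; + service $22.12 = $648.34

$648.34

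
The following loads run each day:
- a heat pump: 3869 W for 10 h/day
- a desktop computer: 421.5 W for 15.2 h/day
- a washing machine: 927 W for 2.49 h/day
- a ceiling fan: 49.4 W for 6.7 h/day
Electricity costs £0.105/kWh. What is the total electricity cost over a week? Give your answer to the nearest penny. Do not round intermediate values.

£35.09

heat pump: 3869 W × 10 h × 7 d = 270,830 Wh = 270.8 kWh
desktop computer: 421.5 W × 15.2 h × 7 d = 44,848 Wh = 44.85 kWh
washing machine: 927 W × 2.49 h × 7 d = 16,158 Wh = 16.16 kWh
ceiling fan: 49.4 W × 6.7 h × 7 d = 2,317 Wh = 2.317 kWh
Total energy = 270.8 + 44.85 + 16.16 + 2.317 = 334.2 kWh
Cost = 334.2 kWh × £0.105 = £35.09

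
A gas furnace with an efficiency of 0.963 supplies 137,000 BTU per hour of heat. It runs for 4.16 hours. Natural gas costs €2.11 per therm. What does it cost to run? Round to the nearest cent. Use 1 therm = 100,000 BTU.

€12.49

Heat delivered = 137,000 BTU/h × 4.16 h = 569,920 BTU
Gas input = 569,920 / 0.963 = 591,817 BTU
= 591,817 / 100,000 = 5.918 therm
Cost = 5.918 × €2.11/therm = €12.49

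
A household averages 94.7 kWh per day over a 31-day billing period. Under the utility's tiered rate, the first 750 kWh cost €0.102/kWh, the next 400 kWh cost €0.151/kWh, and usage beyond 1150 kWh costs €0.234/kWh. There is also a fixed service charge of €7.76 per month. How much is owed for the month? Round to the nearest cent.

€562.51

Usage = 94.7 kWh/day × 31 days = 2935.7 kWh
First 750 kWh × €0.102 = €76.50
Next 400 kWh × €0.151 = €60.40
Remaining 1785.7 kWh × €0.234 = €417.85
Energy charge = €554.75; + service €7.76 = €562.51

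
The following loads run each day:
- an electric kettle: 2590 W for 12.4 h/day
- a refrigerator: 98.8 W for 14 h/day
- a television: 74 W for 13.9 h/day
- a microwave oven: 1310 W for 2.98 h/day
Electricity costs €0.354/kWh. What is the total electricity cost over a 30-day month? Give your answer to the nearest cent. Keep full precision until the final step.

€408.14

electric kettle: 2590 W × 12.4 h × 30 d = 963,480 Wh = 963.5 kWh
refrigerator: 98.8 W × 14 h × 30 d = 41,496 Wh = 41.5 kWh
television: 74 W × 13.9 h × 30 d = 30,858 Wh = 30.86 kWh
microwave oven: 1310 W × 2.98 h × 30 d = 117,114 Wh = 117.1 kWh
Total energy = 963.5 + 41.5 + 30.86 + 117.1 = 1,153 kWh
Cost = 1,153 kWh × €0.354 = €408.14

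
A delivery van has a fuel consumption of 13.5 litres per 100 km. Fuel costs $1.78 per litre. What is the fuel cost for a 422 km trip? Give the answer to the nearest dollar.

$101

Fuel = 13.5 L/100 km × 422 km / 100 = 56.97 L
Cost = 56.97 L × $1.78/L = $101.41 ≈ $101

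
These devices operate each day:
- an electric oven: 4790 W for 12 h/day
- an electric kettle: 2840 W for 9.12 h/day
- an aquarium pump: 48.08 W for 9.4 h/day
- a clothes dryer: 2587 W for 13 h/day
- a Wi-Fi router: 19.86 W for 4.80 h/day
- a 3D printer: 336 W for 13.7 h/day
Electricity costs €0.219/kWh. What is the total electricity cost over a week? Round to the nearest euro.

€187

electric oven: 4790 W × 12 h × 7 d = 402,360 Wh = 402.4 kWh
electric kettle: 2840 W × 9.12 h × 7 d = 181,306 Wh = 181.3 kWh
aquarium pump: 48.08 W × 9.4 h × 7 d = 3,164 Wh = 3.164 kWh
clothes dryer: 2587 W × 13 h × 7 d = 235,417 Wh = 235.4 kWh
Wi-Fi router: 19.86 W × 4.80 h × 7 d = 667 Wh = 0.6673 kWh
3D printer: 336 W × 13.7 h × 7 d = 32,222 Wh = 32.22 kWh
Total energy = 402.4 + 181.3 + 3.164 + 235.4 + 0.6673 + 32.22 = 855.1 kWh
Cost = 855.1 kWh × €0.219 = €187.27 ≈ €187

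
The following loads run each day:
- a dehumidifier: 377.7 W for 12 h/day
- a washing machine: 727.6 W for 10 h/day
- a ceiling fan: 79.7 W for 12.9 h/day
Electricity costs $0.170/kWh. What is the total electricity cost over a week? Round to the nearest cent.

dehumidifier: 377.7 W × 12 h × 7 d = 31,727 Wh = 31.73 kWh
washing machine: 727.6 W × 10 h × 7 d = 50,932 Wh = 50.93 kWh
ceiling fan: 79.7 W × 12.9 h × 7 d = 7,197 Wh = 7.197 kWh
Total energy = 31.73 + 50.93 + 7.197 = 89.86 kWh
Cost = 89.86 kWh × $0.170 = $15.28

$15.28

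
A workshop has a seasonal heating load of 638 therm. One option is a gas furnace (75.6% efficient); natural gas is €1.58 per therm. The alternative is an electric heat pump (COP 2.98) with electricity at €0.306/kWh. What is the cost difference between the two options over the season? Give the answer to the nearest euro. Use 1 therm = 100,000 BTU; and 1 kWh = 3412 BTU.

€587

Heat load = 638 therm × 100,000 = 63,800,000 BTU
Gas: input = 63,800,000 / 0.756 = 84,391,534 BTU = 843.9 therm → 843.9 × €1.58 = €1,333.39
Heat pump: 63,800,000 BTU / 3412 = 18,700 kWh heat; / 2.98 = 6,275 kWh in → × €0.306 = €1,920.07
Difference = |€1,333.39 − €1,920.07| = €586.68 ≈ €587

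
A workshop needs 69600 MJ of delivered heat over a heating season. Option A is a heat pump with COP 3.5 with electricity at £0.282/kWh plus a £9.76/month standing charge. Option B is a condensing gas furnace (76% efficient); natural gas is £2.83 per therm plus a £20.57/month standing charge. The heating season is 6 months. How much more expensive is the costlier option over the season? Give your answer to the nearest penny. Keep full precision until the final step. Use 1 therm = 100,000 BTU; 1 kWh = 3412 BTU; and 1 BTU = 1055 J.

£963.57

Heat load = 69600 MJ = 69,600,000,000 J / 1055 = 65,971,564 BTU
Gas: input = 65,971,564 / 0.76 = 86,804,689 BTU = 868 therm → 868 × £2.83 = £2,456.57; + 6 × £20.57 standing = £2,579.99
Heat pump: 65,971,564 BTU / 3412 = 19,340 kWh heat; / 3.5 = 5,524 kWh in → × £0.282 = £1,557.86; + 6 × £9.76 standing = £1,616.42
Difference = |£2,579.99 − £1,616.42| = £963.57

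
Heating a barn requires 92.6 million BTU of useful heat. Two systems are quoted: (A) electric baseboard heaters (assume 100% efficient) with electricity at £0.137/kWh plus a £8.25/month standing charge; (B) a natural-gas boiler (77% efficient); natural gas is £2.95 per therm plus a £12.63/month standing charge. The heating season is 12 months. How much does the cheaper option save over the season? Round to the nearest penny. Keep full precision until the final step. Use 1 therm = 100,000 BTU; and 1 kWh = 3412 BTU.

Heat load = 92.6 × 10⁶ BTU = 92,600,000 BTU
Gas: input = 92,600,000 / 0.77 = 120,259,740 BTU = 1,203 therm → 1,203 × £2.95 = £3,547.66; + 12 × £12.63 standing = £3,699.22
Electric: 92,600,000 BTU / 3412 = 27,140 kWh → × £0.137 = £3,718.11; + 12 × £8.25 standing = £3,817.11
Difference = |£3,699.22 − £3,817.11| = £117.89

£117.89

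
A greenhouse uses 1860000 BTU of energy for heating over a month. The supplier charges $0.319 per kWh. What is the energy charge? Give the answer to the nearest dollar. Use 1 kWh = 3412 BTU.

1860000 BTU × (0.00029308 kWh/BTU) = 545.1 kWh
Cost = 545.1 kWh × $0.319/kWh = $173.90 ≈ $174

$174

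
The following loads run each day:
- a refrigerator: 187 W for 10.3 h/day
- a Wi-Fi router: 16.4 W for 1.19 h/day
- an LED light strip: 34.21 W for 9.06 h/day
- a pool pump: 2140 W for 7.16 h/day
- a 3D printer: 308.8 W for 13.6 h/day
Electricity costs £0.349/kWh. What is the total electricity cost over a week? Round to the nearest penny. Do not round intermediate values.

refrigerator: 187 W × 10.3 h × 7 d = 13,483 Wh = 13.48 kWh
Wi-Fi router: 16.4 W × 1.19 h × 7 d = 137 Wh = 0.1366 kWh
LED light strip: 34.21 W × 9.06 h × 7 d = 2,170 Wh = 2.17 kWh
pool pump: 2140 W × 7.16 h × 7 d = 107,257 Wh = 107.3 kWh
3D printer: 308.8 W × 13.6 h × 7 d = 29,398 Wh = 29.4 kWh
Total energy = 13.48 + 0.1366 + 2.17 + 107.3 + 29.4 = 152.4 kWh
Cost = 152.4 kWh × £0.349 = £53.20

£53.20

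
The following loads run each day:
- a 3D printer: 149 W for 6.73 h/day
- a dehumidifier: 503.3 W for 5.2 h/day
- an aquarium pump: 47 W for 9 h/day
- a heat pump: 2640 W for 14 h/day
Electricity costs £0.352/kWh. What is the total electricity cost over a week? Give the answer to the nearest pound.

£101

3D printer: 149 W × 6.73 h × 7 d = 7,019 Wh = 7.019 kWh
dehumidifier: 503.3 W × 5.2 h × 7 d = 18,320 Wh = 18.32 kWh
aquarium pump: 47 W × 9 h × 7 d = 2,961 Wh = 2.961 kWh
heat pump: 2640 W × 14 h × 7 d = 258,720 Wh = 258.7 kWh
Total energy = 7.019 + 18.32 + 2.961 + 258.7 = 287 kWh
Cost = 287 kWh × £0.352 = £101.03 ≈ £101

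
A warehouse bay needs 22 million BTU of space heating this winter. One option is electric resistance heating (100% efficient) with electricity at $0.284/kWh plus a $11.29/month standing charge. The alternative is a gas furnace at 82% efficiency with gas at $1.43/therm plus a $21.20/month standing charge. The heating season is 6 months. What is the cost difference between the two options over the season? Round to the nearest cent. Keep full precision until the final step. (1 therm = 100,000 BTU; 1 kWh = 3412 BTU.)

$1388.07

Heat load = 22 × 10⁶ BTU = 22,000,000 BTU
Gas: input = 22,000,000 / 0.82 = 26,829,268 BTU = 268.3 therm → 268.3 × $1.43 = $383.66; + 6 × $21.20 standing = $510.86
Electric: 22,000,000 BTU / 3412 = 6,448 kWh → × $0.284 = $1,831.18; + 6 × $11.29 standing = $1,898.92
Difference = |$510.86 − $1,898.92| = $1,388.07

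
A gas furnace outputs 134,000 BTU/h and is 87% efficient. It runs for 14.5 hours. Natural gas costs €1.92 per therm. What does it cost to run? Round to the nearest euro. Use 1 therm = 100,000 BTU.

Heat delivered = 134,000 BTU/h × 14.5 h = 1,943,000 BTU
Gas input = 1,943,000 / 0.87 = 2,233,333 BTU
= 2,233,333 / 100,000 = 22.33 therm
Cost = 22.33 × €1.92/therm = €42.88 ≈ €43

€43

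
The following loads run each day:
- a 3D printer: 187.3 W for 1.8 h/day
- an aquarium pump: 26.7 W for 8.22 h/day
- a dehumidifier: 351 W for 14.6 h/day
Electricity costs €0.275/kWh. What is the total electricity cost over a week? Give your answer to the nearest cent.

3D printer: 187.3 W × 1.8 h × 7 d = 2,360 Wh = 2.36 kWh
aquarium pump: 26.7 W × 8.22 h × 7 d = 1,536 Wh = 1.536 kWh
dehumidifier: 351 W × 14.6 h × 7 d = 35,872 Wh = 35.87 kWh
Total energy = 2.36 + 1.536 + 35.87 = 39.77 kWh
Cost = 39.77 kWh × €0.275 = €10.94

€10.94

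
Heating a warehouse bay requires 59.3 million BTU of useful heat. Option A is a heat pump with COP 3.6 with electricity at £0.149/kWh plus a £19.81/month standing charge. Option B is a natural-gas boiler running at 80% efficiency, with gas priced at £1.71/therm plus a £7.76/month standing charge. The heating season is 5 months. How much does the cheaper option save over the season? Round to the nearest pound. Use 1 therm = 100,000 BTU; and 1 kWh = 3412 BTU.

Heat load = 59.3 × 10⁶ BTU = 59,300,000 BTU
Gas: input = 59,300,000 / 0.80 = 74,125,000 BTU = 741.2 therm → 741.2 × £1.71 = £1,267.54; + 5 × £7.76 standing = £1,306.34
Heat pump: 59,300,000 BTU / 3412 = 17,380 kWh heat; / 3.6 = 4,828 kWh in → × £0.149 = £719.33; + 5 × £19.81 standing = £818.38
Difference = |£1,306.34 − £818.38| = £487.96 ≈ £488

£488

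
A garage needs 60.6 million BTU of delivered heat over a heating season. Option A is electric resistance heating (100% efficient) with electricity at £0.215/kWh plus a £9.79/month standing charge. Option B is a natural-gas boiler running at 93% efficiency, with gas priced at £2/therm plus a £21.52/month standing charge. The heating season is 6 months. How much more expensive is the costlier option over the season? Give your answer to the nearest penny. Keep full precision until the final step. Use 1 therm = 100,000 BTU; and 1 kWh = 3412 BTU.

£2444.98

Heat load = 60.6 × 10⁶ BTU = 60,600,000 BTU
Gas: input = 60,600,000 / 0.93 = 65,161,290 BTU = 651.6 therm → 651.6 × £2 = £1,303.23; + 6 × £21.52 standing = £1,432.35
Electric: 60,600,000 BTU / 3412 = 17,760 kWh → × £0.215 = £3,818.58; + 6 × £9.79 standing = £3,877.32
Difference = |£1,432.35 − £3,877.32| = £2,444.98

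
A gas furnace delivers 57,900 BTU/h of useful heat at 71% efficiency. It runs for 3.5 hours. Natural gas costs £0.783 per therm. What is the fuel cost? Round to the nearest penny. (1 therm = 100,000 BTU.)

Heat delivered = 57,900 BTU/h × 3.5 h = 202,650 BTU
Gas input = 202,650 / 0.71 = 285,423 BTU
= 285,423 / 100,000 = 2.854 therm
Cost = 2.854 × £0.783/therm = £2.23

£2.23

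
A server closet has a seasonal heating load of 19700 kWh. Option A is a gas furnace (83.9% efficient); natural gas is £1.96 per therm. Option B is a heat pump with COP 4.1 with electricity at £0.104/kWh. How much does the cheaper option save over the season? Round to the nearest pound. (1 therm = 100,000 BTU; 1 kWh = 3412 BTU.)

£1071

Heat load = 19700 kWh × 3412 = 67,216,400 BTU
Gas: input = 67,216,400 / 0.839 = 80,114,899 BTU = 801.1 therm → 801.1 × £1.96 = £1,570.25
Heat pump: 67,216,400 BTU / 3412 = 19,700 kWh heat; / 4.1 = 4,805 kWh in → × £0.104 = £499.71
Difference = |£1,570.25 − £499.71| = £1,070.54 ≈ £1071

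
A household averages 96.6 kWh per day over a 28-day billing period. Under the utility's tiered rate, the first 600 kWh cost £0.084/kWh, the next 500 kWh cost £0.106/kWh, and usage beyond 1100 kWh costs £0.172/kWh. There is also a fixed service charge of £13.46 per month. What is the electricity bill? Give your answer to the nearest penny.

£392.89

Usage = 96.6 kWh/day × 28 days = 2704.8 kWh
First 600 kWh × £0.084 = £50.40
Next 500 kWh × £0.106 = £53.00
Remaining 1604.8 kWh × £0.172 = £276.03
Energy charge = £379.43; + service £13.46 = £392.89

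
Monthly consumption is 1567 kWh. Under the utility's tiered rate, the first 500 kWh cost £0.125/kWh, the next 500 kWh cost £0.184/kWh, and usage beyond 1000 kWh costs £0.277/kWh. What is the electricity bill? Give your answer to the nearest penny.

First 500 kWh × £0.125 = £62.50
Next 500 kWh × £0.184 = £92.00
Remaining 567 kWh × £0.277 = £157.06
Total = £311.56

£311.56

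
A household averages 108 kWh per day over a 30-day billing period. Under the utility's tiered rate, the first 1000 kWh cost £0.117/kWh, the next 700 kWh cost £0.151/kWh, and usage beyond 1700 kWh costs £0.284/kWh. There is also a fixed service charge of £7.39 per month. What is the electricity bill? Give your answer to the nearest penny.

£667.45

Usage = 108 kWh/day × 30 days = 3240 kWh
First 1000 kWh × £0.117 = £117.00
Next 700 kWh × £0.151 = £105.70
Remaining 1540 kWh × £0.284 = £437.36
Energy charge = £660.06; + service £7.39 = £667.45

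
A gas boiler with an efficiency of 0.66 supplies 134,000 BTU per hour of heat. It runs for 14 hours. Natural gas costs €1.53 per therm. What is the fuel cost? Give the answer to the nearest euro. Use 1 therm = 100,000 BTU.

€43

Heat delivered = 134,000 BTU/h × 14 h = 1,876,000 BTU
Gas input = 1,876,000 / 0.66 = 2,842,424 BTU
= 2,842,424 / 100,000 = 28.42 therm
Cost = 28.42 × €1.53/therm = €43.49 ≈ €43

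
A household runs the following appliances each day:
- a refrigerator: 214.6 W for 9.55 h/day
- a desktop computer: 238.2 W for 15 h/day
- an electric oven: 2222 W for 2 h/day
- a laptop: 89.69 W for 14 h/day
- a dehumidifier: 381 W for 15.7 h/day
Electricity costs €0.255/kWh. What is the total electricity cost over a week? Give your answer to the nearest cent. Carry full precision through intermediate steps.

refrigerator: 214.6 W × 9.55 h × 7 d = 14,346 Wh = 14.35 kWh
desktop computer: 238.2 W × 15 h × 7 d = 25,011 Wh = 25.01 kWh
electric oven: 2222 W × 2 h × 7 d = 31,108 Wh = 31.11 kWh
laptop: 89.69 W × 14 h × 7 d = 8,790 Wh = 8.79 kWh
dehumidifier: 381 W × 15.7 h × 7 d = 41,872 Wh = 41.87 kWh
Total energy = 14.35 + 25.01 + 31.11 + 8.79 + 41.87 = 121.1 kWh
Cost = 121.1 kWh × €0.255 = €30.89

€30.89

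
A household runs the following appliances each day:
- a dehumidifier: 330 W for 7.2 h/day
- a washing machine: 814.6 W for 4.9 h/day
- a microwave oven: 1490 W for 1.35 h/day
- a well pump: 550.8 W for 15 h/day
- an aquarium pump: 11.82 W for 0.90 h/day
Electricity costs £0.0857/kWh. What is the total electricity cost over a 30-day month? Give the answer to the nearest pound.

dehumidifier: 330 W × 7.2 h × 30 d = 71,280 Wh = 71.28 kWh
washing machine: 814.6 W × 4.9 h × 30 d = 119,746 Wh = 119.7 kWh
microwave oven: 1490 W × 1.35 h × 30 d = 60,345 Wh = 60.35 kWh
well pump: 550.8 W × 15 h × 30 d = 247,860 Wh = 247.9 kWh
aquarium pump: 11.82 W × 0.90 h × 30 d = 319 Wh = 0.3191 kWh
Total energy = 71.28 + 119.7 + 60.35 + 247.9 + 0.3191 = 499.6 kWh
Cost = 499.6 kWh × £0.0857 = £42.81 ≈ £43

£43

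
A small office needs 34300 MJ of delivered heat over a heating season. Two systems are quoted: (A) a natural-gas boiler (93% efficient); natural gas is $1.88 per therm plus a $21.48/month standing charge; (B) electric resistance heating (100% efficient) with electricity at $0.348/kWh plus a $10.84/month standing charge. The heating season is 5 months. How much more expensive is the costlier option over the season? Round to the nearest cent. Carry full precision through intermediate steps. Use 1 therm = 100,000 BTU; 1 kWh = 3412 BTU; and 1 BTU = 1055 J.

Heat load = 34300 MJ = 34,300,000,000 J / 1055 = 32,511,848 BTU
Gas: input = 32,511,848 / 0.93 = 34,958,977 BTU = 349.6 therm → 349.6 × $1.88 = $657.23; + 5 × $21.48 standing = $764.63
Electric: 32,511,848 BTU / 3412 = 9,529 kWh → × $0.348 = $3,315.98; + 5 × $10.84 standing = $3,370.18
Difference = |$764.63 − $3,370.18| = $2,605.55

$2605.55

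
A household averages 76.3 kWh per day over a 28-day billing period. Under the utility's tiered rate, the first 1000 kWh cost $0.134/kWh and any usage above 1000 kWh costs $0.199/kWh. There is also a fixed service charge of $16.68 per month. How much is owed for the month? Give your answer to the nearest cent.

Usage = 76.3 kWh/day × 28 days = 2136.4 kWh
First 1000 kWh × $0.134 = $134.00
Remaining 1136.4 kWh × $0.199 = $226.14
Energy charge = $360.14; + service $16.68 = $376.82

$376.82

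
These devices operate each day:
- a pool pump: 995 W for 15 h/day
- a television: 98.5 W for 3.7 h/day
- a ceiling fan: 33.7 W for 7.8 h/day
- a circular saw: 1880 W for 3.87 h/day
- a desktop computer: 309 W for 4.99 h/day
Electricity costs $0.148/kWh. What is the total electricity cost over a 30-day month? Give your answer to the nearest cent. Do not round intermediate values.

$108.20

pool pump: 995 W × 15 h × 30 d = 447,750 Wh = 447.8 kWh
television: 98.5 W × 3.7 h × 30 d = 10,934 Wh = 10.93 kWh
ceiling fan: 33.7 W × 7.8 h × 30 d = 7,886 Wh = 7.886 kWh
circular saw: 1880 W × 3.87 h × 30 d = 218,268 Wh = 218.3 kWh
desktop computer: 309 W × 4.99 h × 30 d = 46,257 Wh = 46.26 kWh
Total energy = 447.8 + 10.93 + 7.886 + 218.3 + 46.26 = 731.1 kWh
Cost = 731.1 kWh × $0.148 = $108.20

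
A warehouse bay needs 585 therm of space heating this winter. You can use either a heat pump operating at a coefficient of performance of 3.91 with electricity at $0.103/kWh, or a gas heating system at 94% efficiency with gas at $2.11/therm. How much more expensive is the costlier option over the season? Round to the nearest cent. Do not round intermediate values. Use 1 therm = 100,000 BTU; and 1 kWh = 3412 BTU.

Heat load = 585 therm × 100,000 = 58,500,000 BTU
Gas: input = 58,500,000 / 0.94 = 62,234,043 BTU = 622.3 therm → 622.3 × $2.11 = $1,313.14
Heat pump: 58,500,000 BTU / 3412 = 17,150 kWh heat; / 3.91 = 4,385 kWh in → × $0.103 = $451.66
Difference = |$1,313.14 − $451.66| = $861.48

$861.48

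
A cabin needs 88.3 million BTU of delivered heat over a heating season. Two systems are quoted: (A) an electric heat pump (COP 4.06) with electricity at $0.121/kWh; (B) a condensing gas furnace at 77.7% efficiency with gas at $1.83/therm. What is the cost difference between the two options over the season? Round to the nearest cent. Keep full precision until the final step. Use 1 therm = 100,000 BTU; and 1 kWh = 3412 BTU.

Heat load = 88.3 × 10⁶ BTU = 88,300,000 BTU
Gas: input = 88,300,000 / 0.777 = 113,642,214 BTU = 1,136 therm → 1,136 × $1.83 = $2,079.65
Heat pump: 88,300,000 BTU / 3412 = 25,880 kWh heat; / 4.06 = 6,374 kWh in → × $0.121 = $771.28
Difference = |$2,079.65 − $771.28| = $1,308.37

$1308.37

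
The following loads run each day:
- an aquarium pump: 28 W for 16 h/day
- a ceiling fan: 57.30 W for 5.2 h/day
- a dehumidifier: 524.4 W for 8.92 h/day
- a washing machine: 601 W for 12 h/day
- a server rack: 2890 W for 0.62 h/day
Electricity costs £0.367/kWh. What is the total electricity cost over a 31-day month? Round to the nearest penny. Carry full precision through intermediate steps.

aquarium pump: 28 W × 16 h × 31 d = 13,888 Wh = 13.89 kWh
ceiling fan: 57.30 W × 5.2 h × 31 d = 9,237 Wh = 9.237 kWh
dehumidifier: 524.4 W × 8.92 h × 31 d = 145,007 Wh = 145 kWh
washing machine: 601 W × 12 h × 31 d = 223,572 Wh = 223.6 kWh
server rack: 2890 W × 0.62 h × 31 d = 55,546 Wh = 55.55 kWh
Total energy = 13.89 + 9.237 + 145 + 223.6 + 55.55 = 447.2 kWh
Cost = 447.2 kWh × £0.367 = £164.14

£164.14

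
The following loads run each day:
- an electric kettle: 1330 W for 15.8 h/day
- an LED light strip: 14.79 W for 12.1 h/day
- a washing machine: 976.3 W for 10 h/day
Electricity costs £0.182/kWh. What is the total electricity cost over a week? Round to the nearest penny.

£39.44

electric kettle: 1330 W × 15.8 h × 7 d = 147,098 Wh = 147.1 kWh
LED light strip: 14.79 W × 12.1 h × 7 d = 1,253 Wh = 1.253 kWh
washing machine: 976.3 W × 10 h × 7 d = 68,341 Wh = 68.34 kWh
Total energy = 147.1 + 1.253 + 68.34 = 216.7 kWh
Cost = 216.7 kWh × £0.182 = £39.44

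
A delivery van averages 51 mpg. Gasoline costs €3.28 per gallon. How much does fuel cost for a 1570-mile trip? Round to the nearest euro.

€101

Fuel = 1570 mi / 51 mpg = 30.78 gal
Cost = 30.78 gal × €3.28/gal = €100.97 ≈ €101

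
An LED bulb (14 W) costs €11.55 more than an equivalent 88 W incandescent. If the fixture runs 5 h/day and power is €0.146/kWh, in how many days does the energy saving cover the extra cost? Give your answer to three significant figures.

214 days

Power saved = 88 − 14 = 74 W
Daily energy saved = 74 W × 5 h = 370 Wh = 0.37 kWh
Daily savings = 0.37 × €0.146 = €0.0540
Payback = €11.55 / €0.0540 per day = 213.8 days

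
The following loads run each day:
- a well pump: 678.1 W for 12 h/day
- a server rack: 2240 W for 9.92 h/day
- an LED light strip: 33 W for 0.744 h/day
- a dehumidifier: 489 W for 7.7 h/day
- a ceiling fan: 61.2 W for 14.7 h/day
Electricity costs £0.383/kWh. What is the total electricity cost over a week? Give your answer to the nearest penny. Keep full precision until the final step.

£93.96

well pump: 678.1 W × 12 h × 7 d = 56,960 Wh = 56.96 kWh
server rack: 2240 W × 9.92 h × 7 d = 155,546 Wh = 155.5 kWh
LED light strip: 33 W × 0.744 h × 7 d = 172 Wh = 0.1719 kWh
dehumidifier: 489 W × 7.7 h × 7 d = 26,357 Wh = 26.36 kWh
ceiling fan: 61.2 W × 14.7 h × 7 d = 6,297 Wh = 6.297 kWh
Total energy = 56.96 + 155.5 + 0.1719 + 26.36 + 6.297 = 245.3 kWh
Cost = 245.3 kWh × £0.383 = £93.96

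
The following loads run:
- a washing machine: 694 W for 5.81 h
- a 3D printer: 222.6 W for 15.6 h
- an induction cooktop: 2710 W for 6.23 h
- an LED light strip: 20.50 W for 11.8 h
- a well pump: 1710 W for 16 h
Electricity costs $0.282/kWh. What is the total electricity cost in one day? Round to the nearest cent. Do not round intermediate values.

$14.66

washing machine: 694 W × 5.81 h = 4,032 Wh = 4.032 kWh
3D printer: 222.6 W × 15.6 h = 3,473 Wh = 3.473 kWh
induction cooktop: 2710 W × 6.23 h = 16,883 Wh = 16.88 kWh
LED light strip: 20.50 W × 11.8 h = 242 Wh = 0.2419 kWh
well pump: 1710 W × 16 h = 27,360 Wh = 27.36 kWh
Total energy = 4.032 + 3.473 + 16.88 + 0.2419 + 27.36 = 51.99 kWh
Cost = 51.99 kWh × $0.282 = $14.66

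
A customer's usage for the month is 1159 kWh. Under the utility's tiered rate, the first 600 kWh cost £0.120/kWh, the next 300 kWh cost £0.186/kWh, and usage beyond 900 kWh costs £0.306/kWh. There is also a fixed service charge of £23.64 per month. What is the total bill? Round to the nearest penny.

£230.69

First 600 kWh × £0.120 = £72.00
Next 300 kWh × £0.186 = £55.80
Remaining 259 kWh × £0.306 = £79.25
Energy charge = £207.05; + service £23.64 = £230.69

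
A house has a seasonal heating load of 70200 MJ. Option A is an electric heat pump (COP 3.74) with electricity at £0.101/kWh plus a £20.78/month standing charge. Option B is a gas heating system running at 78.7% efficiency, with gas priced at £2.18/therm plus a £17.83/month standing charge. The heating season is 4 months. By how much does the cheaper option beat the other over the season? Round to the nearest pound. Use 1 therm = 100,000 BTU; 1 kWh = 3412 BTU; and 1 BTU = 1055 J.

£1305

Heat load = 70200 MJ = 70,200,000,000 J / 1055 = 66,540,284 BTU
Gas: input = 66,540,284 / 0.787 = 84,549,281 BTU = 845.5 therm → 845.5 × £2.18 = £1,843.17; + 4 × £17.83 standing = £1,914.49
Heat pump: 66,540,284 BTU / 3412 = 19,500 kWh heat; / 3.74 = 5,214 kWh in → × £0.101 = £526.65; + 4 × £20.78 standing = £609.77
Difference = |£1,914.49 − £609.77| = £1,304.72 ≈ £1305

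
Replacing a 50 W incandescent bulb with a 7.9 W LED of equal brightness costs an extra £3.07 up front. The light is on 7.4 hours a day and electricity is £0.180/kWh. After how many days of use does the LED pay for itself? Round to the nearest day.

55 days

Power saved = 50 − 7.9 = 42.1 W
Daily energy saved = 42.1 W × 7.4 h = 311.5 Wh = 0.31154 kWh
Daily savings = 0.31154 × £0.180 = £0.0561
Payback = £3.07 / £0.0561 per day = 54.75 days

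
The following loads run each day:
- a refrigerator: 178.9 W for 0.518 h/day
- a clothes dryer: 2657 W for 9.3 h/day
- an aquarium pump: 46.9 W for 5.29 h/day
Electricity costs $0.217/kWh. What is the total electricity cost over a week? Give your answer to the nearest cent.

refrigerator: 178.9 W × 0.518 h × 7 d = 649 Wh = 0.6487 kWh
clothes dryer: 2657 W × 9.3 h × 7 d = 172,971 Wh = 173 kWh
aquarium pump: 46.9 W × 5.29 h × 7 d = 1,737 Wh = 1.737 kWh
Total energy = 0.6487 + 173 + 1.737 = 175.4 kWh
Cost = 175.4 kWh × $0.217 = $38.05

$38.05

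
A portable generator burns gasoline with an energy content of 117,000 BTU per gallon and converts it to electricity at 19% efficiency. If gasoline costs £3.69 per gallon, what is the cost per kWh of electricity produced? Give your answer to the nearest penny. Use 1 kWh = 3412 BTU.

£0.57

Electrical output per gallon = 117,000 BTU × 0.19 / 3412 BTU/kWh = 6.515 kWh
Cost per kWh = £3.69 / 6.515 kWh = £0.566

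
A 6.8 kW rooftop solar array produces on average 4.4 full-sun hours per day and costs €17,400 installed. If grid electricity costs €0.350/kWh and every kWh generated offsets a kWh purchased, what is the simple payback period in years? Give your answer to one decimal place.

Daily generation = 6.8 kW × 4.4 h = 29.92 kWh
Annual generation = 29.92 × 365 = 10921 kWh
Annual savings = 10921 × €0.350 = €3,822.28
Payback = €17,400 / €3,822.28 = 4.55 years

4.6 years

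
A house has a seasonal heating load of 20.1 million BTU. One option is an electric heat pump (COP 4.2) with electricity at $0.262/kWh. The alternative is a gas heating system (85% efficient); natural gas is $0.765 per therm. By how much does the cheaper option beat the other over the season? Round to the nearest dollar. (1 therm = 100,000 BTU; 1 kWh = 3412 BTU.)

Heat load = 20.1 × 10⁶ BTU = 20,100,000 BTU
Gas: input = 20,100,000 / 0.85 = 23,647,059 BTU = 236.5 therm → 236.5 × $0.765 = $180.90
Heat pump: 20,100,000 BTU / 3412 = 5,891 kWh heat; / 4.2 = 1,403 kWh in → × $0.262 = $367.48
Difference = |$180.90 − $367.48| = $186.58 ≈ $187

$187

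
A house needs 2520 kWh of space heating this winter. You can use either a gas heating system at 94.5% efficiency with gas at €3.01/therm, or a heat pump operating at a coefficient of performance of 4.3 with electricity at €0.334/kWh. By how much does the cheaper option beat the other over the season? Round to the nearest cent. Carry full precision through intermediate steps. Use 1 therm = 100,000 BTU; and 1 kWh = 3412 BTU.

€78.13

Heat load = 2520 kWh × 3412 = 8,598,240 BTU
Gas: input = 8,598,240 / 0.945 = 9,098,667 BTU = 90.99 therm → 90.99 × €3.01 = €273.87
Heat pump: 8,598,240 BTU / 3412 = 2,520 kWh heat; / 4.3 = 586 kWh in → × €0.334 = €195.74
Difference = |€273.87 − €195.74| = €78.13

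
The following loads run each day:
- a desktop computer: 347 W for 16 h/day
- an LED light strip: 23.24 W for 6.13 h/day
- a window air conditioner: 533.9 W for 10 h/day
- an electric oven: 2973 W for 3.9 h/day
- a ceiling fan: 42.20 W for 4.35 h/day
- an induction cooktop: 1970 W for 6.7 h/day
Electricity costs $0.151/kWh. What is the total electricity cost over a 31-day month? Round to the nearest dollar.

desktop computer: 347 W × 16 h × 31 d = 172,112 Wh = 172.1 kWh
LED light strip: 23.24 W × 6.13 h × 31 d = 4,416 Wh = 4.416 kWh
window air conditioner: 533.9 W × 10 h × 31 d = 165,509 Wh = 165.5 kWh
electric oven: 2973 W × 3.9 h × 31 d = 359,436 Wh = 359.4 kWh
ceiling fan: 42.20 W × 4.35 h × 31 d = 5,691 Wh = 5.691 kWh
induction cooktop: 1970 W × 6.7 h × 31 d = 409,169 Wh = 409.2 kWh
Total energy = 172.1 + 4.416 + 165.5 + 359.4 + 5.691 + 409.2 = 1,116 kWh
Cost = 1,116 kWh × $0.151 = $168.57 ≈ $169

$169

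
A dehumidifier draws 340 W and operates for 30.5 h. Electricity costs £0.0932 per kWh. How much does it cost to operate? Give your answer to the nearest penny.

Energy = 340 W × 30.5 h = 10,370 Wh = 10.37 kWh
Cost = 10.37 kWh × £0.0932/kWh = £0.97

£0.97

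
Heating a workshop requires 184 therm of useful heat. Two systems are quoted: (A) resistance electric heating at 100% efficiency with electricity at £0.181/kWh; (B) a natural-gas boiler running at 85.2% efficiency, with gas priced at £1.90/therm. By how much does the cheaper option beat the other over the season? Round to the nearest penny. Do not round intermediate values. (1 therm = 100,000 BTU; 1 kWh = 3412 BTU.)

Heat load = 184 therm × 100,000 = 18,400,000 BTU
Gas: input = 18,400,000 / 0.852 = 21,596,244 BTU = 216 therm → 216 × £1.90 = £410.33
Electric: 18,400,000 BTU / 3412 = 5,393 kWh → × £0.181 = £976.08
Difference = |£410.33 − £976.08| = £565.76

£565.76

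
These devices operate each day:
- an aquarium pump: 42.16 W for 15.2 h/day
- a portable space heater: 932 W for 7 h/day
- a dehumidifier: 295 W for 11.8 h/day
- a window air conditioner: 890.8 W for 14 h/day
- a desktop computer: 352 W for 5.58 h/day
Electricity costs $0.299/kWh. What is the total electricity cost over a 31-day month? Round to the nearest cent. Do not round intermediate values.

$232.48

aquarium pump: 42.16 W × 15.2 h × 31 d = 19,866 Wh = 19.87 kWh
portable space heater: 932 W × 7 h × 31 d = 202,244 Wh = 202.2 kWh
dehumidifier: 295 W × 11.8 h × 31 d = 107,911 Wh = 107.9 kWh
window air conditioner: 890.8 W × 14 h × 31 d = 386,607 Wh = 386.6 kWh
desktop computer: 352 W × 5.58 h × 31 d = 60,889 Wh = 60.89 kWh
Total energy = 19.87 + 202.2 + 107.9 + 386.6 + 60.89 = 777.5 kWh
Cost = 777.5 kWh × $0.299 = $232.48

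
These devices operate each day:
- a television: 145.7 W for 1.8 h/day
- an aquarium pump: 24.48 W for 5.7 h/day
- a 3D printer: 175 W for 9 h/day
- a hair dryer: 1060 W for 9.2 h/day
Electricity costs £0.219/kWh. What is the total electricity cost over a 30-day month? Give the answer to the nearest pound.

£77

television: 145.7 W × 1.8 h × 30 d = 7,868 Wh = 7.868 kWh
aquarium pump: 24.48 W × 5.7 h × 30 d = 4,186 Wh = 4.186 kWh
3D printer: 175 W × 9 h × 30 d = 47,250 Wh = 47.25 kWh
hair dryer: 1060 W × 9.2 h × 30 d = 292,560 Wh = 292.6 kWh
Total energy = 7.868 + 4.186 + 47.25 + 292.6 = 351.9 kWh
Cost = 351.9 kWh × £0.219 = £77.06 ≈ £77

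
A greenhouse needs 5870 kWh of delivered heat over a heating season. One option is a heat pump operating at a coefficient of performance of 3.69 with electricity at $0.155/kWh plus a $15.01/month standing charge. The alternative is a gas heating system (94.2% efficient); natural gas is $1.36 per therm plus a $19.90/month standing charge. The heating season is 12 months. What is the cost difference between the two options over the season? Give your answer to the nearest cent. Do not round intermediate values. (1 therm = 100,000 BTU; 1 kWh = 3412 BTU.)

$101.27

Heat load = 5870 kWh × 3412 = 20,028,440 BTU
Gas: input = 20,028,440 / 0.942 = 21,261,614 BTU = 212.6 therm → 212.6 × $1.36 = $289.16; + 12 × $19.90 standing = $527.96
Heat pump: 20,028,440 BTU / 3412 = 5,870 kWh heat; / 3.69 = 1,591 kWh in → × $0.155 = $246.57; + 12 × $15.01 standing = $426.69
Difference = |$527.96 − $426.69| = $101.27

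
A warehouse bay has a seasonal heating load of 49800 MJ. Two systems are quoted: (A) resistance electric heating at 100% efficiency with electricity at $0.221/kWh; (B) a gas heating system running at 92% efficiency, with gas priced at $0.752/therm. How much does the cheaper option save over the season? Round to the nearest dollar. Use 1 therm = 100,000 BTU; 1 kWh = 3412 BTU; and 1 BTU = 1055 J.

Heat load = 49800 MJ = 49,800,000,000 J / 1055 = 47,203,791 BTU
Gas: input = 47,203,791 / 0.92 = 51,308,469 BTU = 513.1 therm → 513.1 × $0.752 = $385.84
Electric: 47,203,791 BTU / 3412 = 13,830 kWh → × $0.221 = $3,057.46
Difference = |$385.84 − $3,057.46| = $2,671.62 ≈ $2672

$2672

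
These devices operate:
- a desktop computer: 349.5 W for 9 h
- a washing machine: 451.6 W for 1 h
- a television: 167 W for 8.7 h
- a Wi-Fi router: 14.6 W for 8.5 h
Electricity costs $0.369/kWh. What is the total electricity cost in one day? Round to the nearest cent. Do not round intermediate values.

desktop computer: 349.5 W × 9 h = 3,146 Wh = 3.146 kWh
washing machine: 451.6 W × 1 h = 452 Wh = 0.4516 kWh
television: 167 W × 8.7 h = 1,453 Wh = 1.453 kWh
Wi-Fi router: 14.6 W × 8.5 h = 124 Wh = 0.1241 kWh
Total energy = 3.146 + 0.4516 + 1.453 + 0.1241 = 5.174 kWh
Cost = 5.174 kWh × $0.369 = $1.91

$1.91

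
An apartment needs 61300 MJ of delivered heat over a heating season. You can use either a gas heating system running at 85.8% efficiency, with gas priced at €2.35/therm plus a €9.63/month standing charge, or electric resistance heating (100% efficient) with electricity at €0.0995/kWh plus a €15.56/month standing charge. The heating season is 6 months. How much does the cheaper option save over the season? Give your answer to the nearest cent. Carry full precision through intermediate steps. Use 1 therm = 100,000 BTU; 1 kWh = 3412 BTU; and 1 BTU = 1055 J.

€138.57

Heat load = 61300 MJ = 61,300,000,000 J / 1055 = 58,104,265 BTU
Gas: input = 58,104,265 / 0.858 = 67,720,589 BTU = 677.2 therm → 677.2 × €2.35 = €1,591.43; + 6 × €9.63 standing = €1,649.21
Electric: 58,104,265 BTU / 3412 = 17,030 kWh → × €0.0995 = €1,694.42; + 6 × €15.56 standing = €1,787.78
Difference = |€1,649.21 − €1,787.78| = €138.57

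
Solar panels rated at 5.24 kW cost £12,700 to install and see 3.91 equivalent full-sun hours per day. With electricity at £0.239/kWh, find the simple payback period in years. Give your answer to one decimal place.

7.1 years

Daily generation = 5.24 kW × 3.91 h = 20.49 kWh
Annual generation = 20.49 × 365 = 7478.3 kWh
Annual savings = 7478.3 × £0.239 = £1,787.31
Payback = £12,700 / £1,787.31 = 7.11 years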